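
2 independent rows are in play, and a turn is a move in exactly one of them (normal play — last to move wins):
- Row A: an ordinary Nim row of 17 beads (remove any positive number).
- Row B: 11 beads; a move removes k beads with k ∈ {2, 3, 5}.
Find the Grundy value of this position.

Row A is a plain Nim row of size 17, so its Grundy value is 17.
For row B, compute g(0), g(1), … with moves {2, 3, 5}:
k:     0  1  2  3  4  5  6  7  8  9 10 11
g(k):  0  0  1  1  2  2  3  0  0  1  1  2
So g(11) = 2.
By the Sprague-Grundy theorem, the Grundy value of a sum of independent games is the XOR of the component values.
Combined value = 17 XOR 2 = 19.

19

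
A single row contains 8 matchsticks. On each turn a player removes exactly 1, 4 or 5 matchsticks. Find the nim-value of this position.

Grundy values for subtraction set {1, 4, 5}:
k:     0  1  2  3  4  5  6  7  8
g(k):  0  1  0  1  2  3  2  3  0
So g(8) = 0.

0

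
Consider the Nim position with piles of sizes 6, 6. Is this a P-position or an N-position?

Compute the nim-sum pairwise:
6 ^ 6 = 0
The nim-sum is 0, so this is a P-position: the player to move is in a losing position under optimal play.

P-position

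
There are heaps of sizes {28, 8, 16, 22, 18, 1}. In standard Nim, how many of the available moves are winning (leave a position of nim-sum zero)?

1

Nim-sum: 28 ⊕ 8 ⊕ 16 ⊕ 22 ⊕ 18 ⊕ 1 = 1.
The overall nim-sum is X = 1. A heap of size p has a winning move iff p XOR X < p (reduce it to p XOR X).
  28: 28 XOR 1 = 29 ≥ 28 — no move.
  8: 8 XOR 1 = 9 ≥ 8 — no move.
  16: 16 XOR 1 = 17 ≥ 16 — no move.
  22: 22 XOR 1 = 23 ≥ 22 — no move.
  18: 18 XOR 1 = 19 ≥ 18 — no move.
  1: 1 XOR 1 = 0 < 1 — winning move (to 0).
That gives 1 winning move.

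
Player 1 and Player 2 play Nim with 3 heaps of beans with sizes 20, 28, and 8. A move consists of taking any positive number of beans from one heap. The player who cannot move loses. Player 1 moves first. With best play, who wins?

Player 2 wins

Compute the nim-sum pairwise:
20 ^ 28 = 8
8 ^ 8 = 0
The nim-sum is 0, so this is a P-position: the player to move is in a losing position under optimal play; Player 1 is about to move from it and so loses — Player 2 wins.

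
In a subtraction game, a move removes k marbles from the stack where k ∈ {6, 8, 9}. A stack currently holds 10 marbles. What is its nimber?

Grundy values for subtraction set {6, 8, 9}:
g(0) = mex{} = 0
g(1) = mex{} = 0
g(2) = mex{} = 0
g(3) = mex{} = 0
g(4) = mex{} = 0
g(5) = mex{} = 0
g(6) = mex{0} = 1
g(7) = mex{0} = 1
g(8) = mex{0} = 1
g(9) = mex{0} = 1
g(10) = mex{0} = 1
So g(10) = 1.

1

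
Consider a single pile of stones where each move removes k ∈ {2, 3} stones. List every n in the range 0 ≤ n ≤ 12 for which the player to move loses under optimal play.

0, 1, 5, 6, 10, 11

Grundy values for subtraction set {2, 3}:
k:     0  1  2  3  4  5  6  7  8  9 10 11 12
g(k):  0  0  1  1  2  0  0  1  1  2  0  0  1
The P-positions (g = 0) in 0..12 are 0, 1, 5, 6, 10, 11.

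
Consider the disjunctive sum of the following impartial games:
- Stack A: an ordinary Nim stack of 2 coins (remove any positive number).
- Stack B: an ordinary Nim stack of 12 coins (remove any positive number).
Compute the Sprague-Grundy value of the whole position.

14

Stack A is a plain Nim stack of size 2, so its Grundy value is 2.
Stack B is a plain Nim stack of size 12, so its Grundy value is 12.
By the Sprague-Grundy theorem, the Grundy value of a sum of independent games is the XOR of the component values.
Combined value = 2 ⊕ 12 = 14.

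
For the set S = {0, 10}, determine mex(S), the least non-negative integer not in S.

1

0 is in the set but 1 is not, so the mex is 1.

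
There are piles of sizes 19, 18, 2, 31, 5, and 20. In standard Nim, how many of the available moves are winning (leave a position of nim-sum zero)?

1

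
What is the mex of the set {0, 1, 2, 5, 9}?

The values 0, 1, 2 are all present; 3 is the first non-negative integer missing from the set.

3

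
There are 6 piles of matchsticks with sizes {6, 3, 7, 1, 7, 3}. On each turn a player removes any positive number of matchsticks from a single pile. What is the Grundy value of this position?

7

Nim-sum: 6 XOR 3 XOR 7 XOR 1 XOR 7 XOR 3 = 7.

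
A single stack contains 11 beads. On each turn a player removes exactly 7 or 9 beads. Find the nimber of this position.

Build the Grundy sequence with g(k) = mex{g(k−s) : s ∈ {7, 9}, s ≤ k}:
g(0) = mex{} = 0
g(1) = mex{} = 0
g(2) = mex{} = 0
g(3) = mex{} = 0
g(4) = mex{} = 0
g(5) = mex{} = 0
g(6) = mex{} = 0
g(7) = mex{0} = 1
g(8) = mex{0} = 1
g(9) = mex{0} = 1
g(10) = mex{0} = 1
g(11) = mex{0} = 1
So g(11) = 1.

1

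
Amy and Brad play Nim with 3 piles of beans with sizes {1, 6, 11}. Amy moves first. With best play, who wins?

Write each in binary and XOR column by column:
  0001  (1)
  0110  (6)
  1011  (11)
  ----
  1100  (12)
The nim-sum is 12 ≠ 0, so this is an N-position: the player to move can win; Amy has a winning move.

Amy wins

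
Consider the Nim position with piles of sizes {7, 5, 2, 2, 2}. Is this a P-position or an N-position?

P-position

In binary:
  111  (7)
  101  (5)
  010  (2)
  010  (2)
  010  (2)
  ---
  000  (0)
The nim-sum is 0, so this is a P-position: the player to move is in a losing position under optimal play.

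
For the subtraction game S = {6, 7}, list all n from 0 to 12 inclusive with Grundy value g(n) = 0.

0, 1, 2, 3, 4, 5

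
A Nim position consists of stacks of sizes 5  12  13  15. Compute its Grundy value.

Bitwise XOR of the heap sizes:
  0101  (5)
  1100  (12)
  1101  (13)
  1111  (15)
  ----
  1011  (11)

11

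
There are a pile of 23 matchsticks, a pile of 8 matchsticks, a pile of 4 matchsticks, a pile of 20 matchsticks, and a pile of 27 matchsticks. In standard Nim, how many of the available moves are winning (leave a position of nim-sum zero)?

3

Nim-sum: 23 XOR 8 XOR 4 XOR 20 XOR 27 = 20.
The overall nim-sum is X = 20. A pile of size p has a winning move iff p XOR X < p (reduce it to p XOR X).
  23: 23 XOR 20 = 3 < 23 — winning move (to 3).
  8: 8 XOR 20 = 28 ≥ 8 — no move.
  4: 4 XOR 20 = 16 ≥ 4 — no move.
  20: 20 XOR 20 = 0 < 20 — winning move (to 0).
  27: 27 XOR 20 = 15 < 27 — winning move (to 15).
That gives 3 winning moves.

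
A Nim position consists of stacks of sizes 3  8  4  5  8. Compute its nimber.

Bitwise XOR of the heap sizes:
  0011  (3)
  1000  (8)
  0100  (4)
  0101  (5)
  1000  (8)
  ----
  0010  (2)

2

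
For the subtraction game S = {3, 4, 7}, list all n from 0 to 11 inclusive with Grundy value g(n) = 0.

0, 1, 2, 10, 11

Build the Grundy sequence with g(k) = mex{g(k−s) : s ∈ {3, 4, 7}, s ≤ k}:
g(0) = mex{} = 0
g(1) = mex{} = 0
g(2) = mex{} = 0
g(3) = mex{0} = 1
g(4) = mex{0} = 1
g(5) = mex{0} = 1
g(6) = mex{0,1} = 2
g(7) = mex{0,1} = 2
g(8) = mex{0,1} = 2
g(9) = mex{0,1,2} = 3
g(10) = mex{1,2} = 0
g(11) = mex{1,2} = 0
The P-positions (g = 0) in 0..11 are 0, 1, 2, 10, 11.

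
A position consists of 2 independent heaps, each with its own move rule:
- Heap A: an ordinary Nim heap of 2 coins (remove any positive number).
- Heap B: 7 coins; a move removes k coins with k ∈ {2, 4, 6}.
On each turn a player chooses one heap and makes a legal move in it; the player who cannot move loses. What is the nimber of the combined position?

1

Heap A is a plain Nim heap of size 2, so its Grundy value is 2.
Grundy values for heap B (subtraction set {2, 4, 6}):
g(0) = mex{} = 0
g(1) = mex{} = 0
g(2) = mex{0} = 1
g(3) = mex{0} = 1
g(4) = mex{0,1} = 2
g(5) = mex{0,1} = 2
g(6) = mex{0,1,2} = 3
g(7) = mex{0,1,2} = 3
So g(7) = 3.
The value of a disjunctive sum is the nim-sum of the parts.
Combined value = 2 ⊕ 3 = 1.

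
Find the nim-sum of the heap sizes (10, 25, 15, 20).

8

Nim-sum: 10 XOR 25 XOR 15 XOR 20 = 8.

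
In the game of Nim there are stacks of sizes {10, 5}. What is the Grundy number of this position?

Nim-sum: 10 ⊕ 5 = 15.

15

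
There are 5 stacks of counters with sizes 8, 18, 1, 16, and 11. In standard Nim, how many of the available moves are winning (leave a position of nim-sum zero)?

In binary:
  01000  (8)
  10010  (18)
  00001  (1)
  10000  (16)
  01011  (11)
  -----
  00000  (0)
The nim-sum is already 0, so every move leaves a nonzero nim-sum — there are no winning moves.

0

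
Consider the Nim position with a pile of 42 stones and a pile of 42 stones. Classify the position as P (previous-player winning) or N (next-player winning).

P-position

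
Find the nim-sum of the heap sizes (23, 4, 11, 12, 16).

Nim-sum: 23 ^ 4 ^ 11 ^ 12 ^ 16 = 4.

4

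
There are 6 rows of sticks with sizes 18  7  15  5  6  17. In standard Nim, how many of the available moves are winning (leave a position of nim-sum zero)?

1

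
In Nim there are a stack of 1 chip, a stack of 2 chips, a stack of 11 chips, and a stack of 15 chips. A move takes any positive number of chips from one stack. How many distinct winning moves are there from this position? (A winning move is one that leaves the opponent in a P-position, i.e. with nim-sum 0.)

1

Nim-sum: 1 ^ 2 ^ 11 ^ 15 = 7.
The overall nim-sum is X = 7. A stack of size p has a winning move iff p XOR X < p (reduce it to p XOR X).
  1: 1 XOR 7 = 6 ≥ 1 — no move.
  2: 2 XOR 7 = 5 ≥ 2 — no move.
  11: 11 XOR 7 = 12 ≥ 11 — no move.
  15: 15 XOR 7 = 8 < 15 — winning move (to 8).
That gives 1 winning move.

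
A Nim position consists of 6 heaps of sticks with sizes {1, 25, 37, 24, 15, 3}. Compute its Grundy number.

Compute the nim-sum pairwise:
1 XOR 25 = 24
24 XOR 37 = 61
61 XOR 24 = 37
37 XOR 15 = 42
42 XOR 3 = 41

41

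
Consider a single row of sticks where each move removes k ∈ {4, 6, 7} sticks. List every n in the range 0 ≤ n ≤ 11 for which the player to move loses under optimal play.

Grundy values for subtraction set {4, 6, 7}:
k:     0  1  2  3  4  5  6  7  8  9 10 11
g(k):  0  0  0  0  1  1  1  1  2  2  2  0
The P-positions (g = 0) in 0..11 are 0, 1, 2, 3, 11.

0, 1, 2, 3, 11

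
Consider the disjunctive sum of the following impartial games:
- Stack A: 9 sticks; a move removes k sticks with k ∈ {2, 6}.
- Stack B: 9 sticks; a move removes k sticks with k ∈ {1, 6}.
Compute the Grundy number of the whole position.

0

For stack A, compute g(0), g(1), … with moves {2, 6}:
k:     0  1  2  3  4  5  6  7  8  9
g(k):  0  0  1  1  0  0  1  1  0  0
So g(9) = 0.
Build the Grundy sequence for stack B with g(k) = mex{g(k−s) : s ∈ {1, 6}, s ≤ k}:
k:     0  1  2  3  4  5  6  7  8  9
g(k):  0  1  0  1  0  1  2  0  1  0
So g(9) = 0.
The value of a disjunctive sum is the nim-sum of the parts.
Combined value = 0 XOR 0 = 0.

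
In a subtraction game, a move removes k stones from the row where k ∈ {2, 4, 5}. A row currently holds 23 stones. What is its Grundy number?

Build the Grundy sequence with g(k) = mex{g(k−s) : s ∈ {2, 4, 5}, s ≤ k}:
k:     0  1  2  3  4  5  6  7  8  9 10 11 12 13 14 15 16 17 18 19 20 21 22 23
g(k):  0  0  1  1  2  2  3  0  0  1  1  2  2  3  0  0  1  1  2  2  3  0  0  1
So g(23) = 1.

1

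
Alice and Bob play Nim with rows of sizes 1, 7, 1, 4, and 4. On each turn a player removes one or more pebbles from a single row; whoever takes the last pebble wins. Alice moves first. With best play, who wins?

Compute the nim-sum pairwise:
1 ⊕ 7 = 6
6 ⊕ 1 = 7
7 ⊕ 4 = 3
3 ⊕ 4 = 7
The nim-sum is 7 ≠ 0, so this is an N-position: the player to move can win; Alice has a winning move.

Alice wins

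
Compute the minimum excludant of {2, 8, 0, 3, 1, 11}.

The values 0, 1, 2, 3 are all present; 4 is the first non-negative integer missing from the set.

4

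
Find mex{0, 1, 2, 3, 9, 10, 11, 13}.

4

The values 0, 1, 2, 3 are all present; 4 is the first non-negative integer missing from the set.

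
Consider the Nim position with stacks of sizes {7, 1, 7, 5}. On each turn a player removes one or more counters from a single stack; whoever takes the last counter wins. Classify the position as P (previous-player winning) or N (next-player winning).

N-position

In binary:
  111  (7)
  001  (1)
  111  (7)
  101  (5)
  ---
  100  (4)
The nim-sum is 4 ≠ 0, so this is an N-position: the player to move can win.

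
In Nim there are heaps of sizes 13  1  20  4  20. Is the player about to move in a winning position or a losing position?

Write each in binary and XOR column by column:
  01101  (13)
  00001  (1)
  10100  (20)
  00100  (4)
  10100  (20)
  -----
  01000  (8)
The nim-sum is 8 ≠ 0, so this is an N-position: the player to move can win.

Winning position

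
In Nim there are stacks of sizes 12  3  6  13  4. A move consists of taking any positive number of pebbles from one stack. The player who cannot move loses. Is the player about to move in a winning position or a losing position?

Losing position

Nim-sum: 12 XOR 3 XOR 6 XOR 13 XOR 4 = 0.
The nim-sum is 0, so this is a P-position: the player to move is in a losing position under optimal play.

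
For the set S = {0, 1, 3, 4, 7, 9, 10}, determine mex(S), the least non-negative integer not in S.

2

The values 0, 1 are all present; 2 is the first non-negative integer missing from the set.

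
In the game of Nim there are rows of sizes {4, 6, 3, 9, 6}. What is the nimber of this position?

Compute the nim-sum pairwise:
4 ⊕ 6 = 2
2 ⊕ 3 = 1
1 ⊕ 9 = 8
8 ⊕ 6 = 14

14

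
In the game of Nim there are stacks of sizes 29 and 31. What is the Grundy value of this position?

Bitwise XOR of the heap sizes:
  11101  (29)
  11111  (31)
  -----
  00010  (2)

2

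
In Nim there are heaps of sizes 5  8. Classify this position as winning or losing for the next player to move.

Winning position

Compute the nim-sum pairwise:
5 ⊕ 8 = 13
The nim-sum is 13 ≠ 0, so this is an N-position: the player to move can win.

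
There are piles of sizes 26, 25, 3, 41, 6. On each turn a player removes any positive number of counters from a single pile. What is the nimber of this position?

47

Compute the nim-sum pairwise:
26 ^ 25 = 3
3 ^ 3 = 0
0 ^ 41 = 41
41 ^ 6 = 47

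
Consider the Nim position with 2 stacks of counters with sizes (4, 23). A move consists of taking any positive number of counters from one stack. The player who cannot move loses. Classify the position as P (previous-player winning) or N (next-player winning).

Nim-sum: 4 ⊕ 23 = 19.
The nim-sum is 19 ≠ 0, so this is an N-position: the player to move can win.

N-position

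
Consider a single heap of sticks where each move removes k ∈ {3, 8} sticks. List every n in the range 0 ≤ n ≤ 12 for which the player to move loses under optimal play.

Build the Grundy sequence with g(k) = mex{g(k−s) : s ∈ {3, 8}, s ≤ k}:
k:     0  1  2  3  4  5  6  7  8  9 10 11 12
g(k):  0  0  0  1  1  1  0  0  2  1  1  0  0
The P-positions (g = 0) in 0..12 are 0, 1, 2, 6, 7, 11, 12.

0, 1, 2, 6, 7, 11, 12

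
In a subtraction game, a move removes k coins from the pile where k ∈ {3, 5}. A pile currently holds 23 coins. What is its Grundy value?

Compute g(0), g(1), … for moves {3, 5}:
k:     0  1  2  3  4  5  6  7  8  9 10 11 12 13 14 15 16 17 18 19 20 21 22 23
g(k):  0  0  0  1  1  1  2  2  0  0  0  1  1  1  2  2  0  0  0  1  1  1  2  2
So g(23) = 2.

2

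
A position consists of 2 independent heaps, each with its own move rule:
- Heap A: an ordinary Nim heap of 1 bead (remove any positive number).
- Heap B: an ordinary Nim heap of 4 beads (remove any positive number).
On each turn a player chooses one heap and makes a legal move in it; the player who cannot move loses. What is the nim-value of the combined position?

5

Heap A is a plain Nim heap of size 1, so its Grundy value is 1.
Heap B is a plain Nim heap of size 4, so its Grundy value is 4.
By the Sprague-Grundy theorem, the Grundy value of a sum of independent games is the XOR of the component values.
Combined value = 1 XOR 4 = 5.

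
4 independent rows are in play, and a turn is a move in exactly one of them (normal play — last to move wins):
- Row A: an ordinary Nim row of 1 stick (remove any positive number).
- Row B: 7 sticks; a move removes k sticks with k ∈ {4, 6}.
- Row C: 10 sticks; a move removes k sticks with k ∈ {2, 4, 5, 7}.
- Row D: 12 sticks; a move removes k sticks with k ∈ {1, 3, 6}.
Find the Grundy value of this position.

1

Row A is a plain Nim row of size 1, so its Grundy value is 1.
For row B, compute g(0), g(1), … with moves {4, 6}:
k:     0  1  2  3  4  5  6  7
g(k):  0  0  0  0  1  1  1  1
So g(7) = 1.
Grundy values for row C (subtraction set {2, 4, 5, 7}):
k:     0  1  2  3  4  5  6  7  8  9 10
g(k):  0  0  1  1  2  2  3  3  4  0  0
So g(10) = 0.
Build the Grundy sequence for row D with g(k) = mex{g(k−s) : s ∈ {1, 3, 6}, s ≤ k}:
g(0) = mex{} = 0
g(1) = mex{0} = 1
g(2) = mex{1} = 0
g(3) = mex{0} = 1
g(4) = mex{1} = 0
g(5) = mex{0} = 1
g(6) = mex{0,1} = 2
g(7) = mex{0,1,2} = 3
g(8) = mex{0,1,3} = 2
g(9) = mex{1,2} = 0
g(10) = mex{0,3} = 1
g(11) = mex{1,2} = 0
g(12) = mex{0,2} = 1
So g(12) = 1.
The value of a disjunctive sum is the nim-sum of the parts.
Combined value = 1 ⊕ 1 ⊕ 0 ⊕ 1 = 1.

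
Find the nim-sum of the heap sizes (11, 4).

15

Compute the nim-sum pairwise:
11 ^ 4 = 15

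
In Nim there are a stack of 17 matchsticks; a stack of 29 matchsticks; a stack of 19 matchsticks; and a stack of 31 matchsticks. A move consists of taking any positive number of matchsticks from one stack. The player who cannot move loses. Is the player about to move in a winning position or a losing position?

Losing position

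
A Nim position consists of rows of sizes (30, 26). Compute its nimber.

Write each in binary and XOR column by column:
  11110  (30)
  11010  (26)
  -----
  00100  (4)

4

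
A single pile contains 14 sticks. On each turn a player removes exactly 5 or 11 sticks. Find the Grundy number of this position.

2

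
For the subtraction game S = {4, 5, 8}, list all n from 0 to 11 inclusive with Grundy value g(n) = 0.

Build the Grundy sequence with g(k) = mex{g(k−s) : s ∈ {4, 5, 8}, s ≤ k}:
k:     0  1  2  3  4  5  6  7  8  9 10 11
g(k):  0  0  0  0  1  1  1  1  2  2  2  2
The P-positions (g = 0) in 0..11 are 0, 1, 2, 3.

0, 1, 2, 3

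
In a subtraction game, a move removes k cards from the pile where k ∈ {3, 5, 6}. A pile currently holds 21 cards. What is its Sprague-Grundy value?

1

Grundy values for subtraction set {3, 5, 6}:
k:     0  1  2  3  4  5  6  7  8  9 10 11 12 13 14 15 16 17 18 19 20 21
g(k):  0  0  0  1  1  1  2  2  2  0  0  0  1  1  1  2  2  2  0  0  0  1
So g(21) = 1.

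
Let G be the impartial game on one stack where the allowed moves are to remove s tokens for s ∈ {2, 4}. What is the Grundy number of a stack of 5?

Grundy values for subtraction set {2, 4}:
k:     0  1  2  3  4  5
g(k):  0  0  1  1  2  2
So g(5) = 2.

2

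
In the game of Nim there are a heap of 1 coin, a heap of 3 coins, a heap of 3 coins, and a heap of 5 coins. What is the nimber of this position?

Nim-sum: 1 ^ 3 ^ 3 ^ 5 = 4.

4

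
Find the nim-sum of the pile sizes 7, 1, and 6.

In binary:
  111  (7)
  001  (1)
  110  (6)
  ---
  000  (0)

0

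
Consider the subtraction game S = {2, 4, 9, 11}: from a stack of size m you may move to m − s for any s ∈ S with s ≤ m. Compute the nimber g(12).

Compute g(0), g(1), … for moves {2, 4, 9, 11}:
k:     0  1  2  3  4  5  6  7  8  9 10 11 12
g(k):  0  0  1  1  2  2  0  0  1  1  2  2  3
So g(12) = 3.

3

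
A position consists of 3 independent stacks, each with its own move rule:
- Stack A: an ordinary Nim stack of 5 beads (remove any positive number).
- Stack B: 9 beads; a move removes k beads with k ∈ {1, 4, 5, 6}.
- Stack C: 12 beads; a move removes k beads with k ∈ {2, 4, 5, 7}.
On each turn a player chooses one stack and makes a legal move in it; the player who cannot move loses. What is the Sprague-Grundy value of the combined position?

4

Stack A is a plain Nim stack of size 5, so its Grundy value is 5.
For stack B, compute g(0), g(1), … with moves {1, 4, 5, 6}:
k:     0  1  2  3  4  5  6  7  8  9
g(k):  0  1  0  1  2  3  2  3  4  0
So g(9) = 0.
Build the Grundy sequence for stack C with g(k) = mex{g(k−s) : s ∈ {2, 4, 5, 7}, s ≤ k}:
g(0) = mex{} = 0
g(1) = mex{} = 0
g(2) = mex{0} = 1
g(3) = mex{0} = 1
g(4) = mex{0,1} = 2
g(5) = mex{0,1} = 2
g(6) = mex{0,1,2} = 3
g(7) = mex{0,1,2} = 3
g(8) = mex{0,1,2,3} = 4
g(9) = mex{1,2,3} = 0
g(10) = mex{1,2,3,4} = 0
g(11) = mex{0,2,3} = 1
g(12) = mex{0,2,3,4} = 1
So g(12) = 1.
The value of a disjunctive sum is the nim-sum of the parts.
Combined value = 5 ⊕ 0 ⊕ 1 = 4.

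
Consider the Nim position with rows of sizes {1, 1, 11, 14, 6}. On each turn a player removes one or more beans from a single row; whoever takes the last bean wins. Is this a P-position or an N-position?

N-position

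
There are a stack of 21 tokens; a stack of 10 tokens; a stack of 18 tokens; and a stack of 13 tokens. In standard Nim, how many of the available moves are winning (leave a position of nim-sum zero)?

0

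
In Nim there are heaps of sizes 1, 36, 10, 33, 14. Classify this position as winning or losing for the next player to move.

Bitwise XOR of the heap sizes:
  000001  (1)
  100100  (36)
  001010  (10)
  100001  (33)
  001110  (14)
  ------
  000000  (0)
The nim-sum is 0, so this is a P-position: the player to move is in a losing position under optimal play.

Losing position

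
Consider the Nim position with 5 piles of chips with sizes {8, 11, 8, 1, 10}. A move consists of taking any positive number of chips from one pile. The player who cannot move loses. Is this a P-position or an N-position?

Nim-sum: 8 XOR 11 XOR 8 XOR 1 XOR 10 = 0.
The nim-sum is 0, so this is a P-position: the player to move is in a losing position under optimal play.

P-position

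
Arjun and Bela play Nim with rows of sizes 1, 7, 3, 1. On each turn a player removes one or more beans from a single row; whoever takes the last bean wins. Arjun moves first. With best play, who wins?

Arjun wins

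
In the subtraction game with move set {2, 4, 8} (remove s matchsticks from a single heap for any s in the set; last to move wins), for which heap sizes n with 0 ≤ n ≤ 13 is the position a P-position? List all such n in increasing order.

0, 1, 6, 7, 12, 13

Grundy values for subtraction set {2, 4, 8}:
k:     0  1  2  3  4  5  6  7  8  9 10 11 12 13
g(k):  0  0  1  1  2  2  0  0  1  1  2  2  0  0
The P-positions (g = 0) in 0..13 are 0, 1, 6, 7, 12, 13.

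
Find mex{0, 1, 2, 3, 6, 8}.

4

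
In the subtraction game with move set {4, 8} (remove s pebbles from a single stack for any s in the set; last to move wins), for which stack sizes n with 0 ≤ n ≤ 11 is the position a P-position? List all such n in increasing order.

Build the Grundy sequence with g(k) = mex{g(k−s) : s ∈ {4, 8}, s ≤ k}:
k:     0  1  2  3  4  5  6  7  8  9 10 11
g(k):  0  0  0  0  1  1  1  1  2  2  2  2
The P-positions (g = 0) in 0..11 are 0, 1, 2, 3.

0, 1, 2, 3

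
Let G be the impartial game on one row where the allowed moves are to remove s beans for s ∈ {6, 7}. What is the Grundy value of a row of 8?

Compute g(0), g(1), … for moves {6, 7}:
k:     0  1  2  3  4  5  6  7  8
g(k):  0  0  0  0  0  0  1  1  1
So g(8) = 1.

1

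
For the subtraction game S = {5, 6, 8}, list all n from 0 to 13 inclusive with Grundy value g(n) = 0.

Compute g(0), g(1), … for moves {5, 6, 8}:
k:     0  1  2  3  4  5  6  7  8  9 10 11 12 13
g(k):  0  0  0  0  0  1  1  1  1  1  2  2  2  0
The P-positions (g = 0) in 0..13 are 0, 1, 2, 3, 4, 13.

0, 1, 2, 3, 4, 13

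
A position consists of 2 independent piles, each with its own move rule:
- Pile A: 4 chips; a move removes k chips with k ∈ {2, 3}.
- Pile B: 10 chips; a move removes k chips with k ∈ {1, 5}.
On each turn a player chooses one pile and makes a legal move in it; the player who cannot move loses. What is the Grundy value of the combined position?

2

For pile A, compute g(0), g(1), … with moves {2, 3}:
k:     0  1  2  3  4
g(k):  0  0  1  1  2
So g(4) = 2.
Grundy values for pile B (subtraction set {1, 5}):
k:     0  1  2  3  4  5  6  7  8  9 10
g(k):  0  1  0  1  0  1  0  1  0  1  0
So g(10) = 0.
The value of a disjunctive sum is the nim-sum of the parts.
Combined value = 2 ⊕ 0 = 2.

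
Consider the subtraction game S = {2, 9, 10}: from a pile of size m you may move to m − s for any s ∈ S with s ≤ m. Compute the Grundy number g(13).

Grundy values for subtraction set {2, 9, 10}:
g(0) = mex{} = 0
g(1) = mex{} = 0
g(2) = mex{0} = 1
g(3) = mex{0} = 1
g(4) = mex{1} = 0
g(5) = mex{1} = 0
g(6) = mex{0} = 1
g(7) = mex{0} = 1
g(8) = mex{1} = 0
g(9) = mex{0,1} = 2
g(10) = mex{0} = 1
g(11) = mex{0,1,2} = 3
g(12) = mex{1} = 0
g(13) = mex{0,1,3} = 2
So g(13) = 2.

2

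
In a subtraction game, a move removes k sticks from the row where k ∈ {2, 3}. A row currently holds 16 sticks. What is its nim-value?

0

Compute g(0), g(1), … for moves {2, 3}:
k:     0  1  2  3  4  5  6  7  8  9 10 11 12 13 14 15 16
g(k):  0  0  1  1  2  0  0  1  1  2  0  0  1  1  2  0  0
So g(16) = 0.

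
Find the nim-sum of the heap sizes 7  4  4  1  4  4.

Compute the nim-sum pairwise:
7 ^ 4 = 3
3 ^ 4 = 7
7 ^ 1 = 6
6 ^ 4 = 2
2 ^ 4 = 6

6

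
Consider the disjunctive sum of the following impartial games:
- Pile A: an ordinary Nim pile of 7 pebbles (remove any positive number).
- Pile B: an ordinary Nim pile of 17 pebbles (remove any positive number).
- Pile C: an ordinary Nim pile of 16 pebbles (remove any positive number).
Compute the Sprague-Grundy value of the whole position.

6

Pile A is a plain Nim pile of size 7, so its Grundy value is 7.
Pile B is a plain Nim pile of size 17, so its Grundy value is 17.
Pile C is a plain Nim pile of size 16, so its Grundy value is 16.
The value of a disjunctive sum is the nim-sum of the parts.
Combined value = 7 XOR 17 XOR 16 = 6.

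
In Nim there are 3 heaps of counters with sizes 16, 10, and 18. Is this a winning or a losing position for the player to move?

Winning position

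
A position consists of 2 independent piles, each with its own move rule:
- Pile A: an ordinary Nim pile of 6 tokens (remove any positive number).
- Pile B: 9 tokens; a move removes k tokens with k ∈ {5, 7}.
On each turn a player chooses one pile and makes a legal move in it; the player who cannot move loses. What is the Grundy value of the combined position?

Pile A is a plain Nim pile of size 6, so its Grundy value is 6.
For pile B, compute g(0), g(1), … with moves {5, 7}:
k:     0  1  2  3  4  5  6  7  8  9
g(k):  0  0  0  0  0  1  1  1  1  1
So g(9) = 1.
The value of a disjunctive sum is the nim-sum of the parts.
Combined value = 6 XOR 1 = 7.

7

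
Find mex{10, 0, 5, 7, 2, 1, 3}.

The values 0, 1, 2, 3 are all present; 4 is the first non-negative integer missing from the set.

4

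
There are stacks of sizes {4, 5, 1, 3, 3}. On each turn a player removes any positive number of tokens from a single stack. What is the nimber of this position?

Compute the nim-sum pairwise:
4 ^ 5 = 1
1 ^ 1 = 0
0 ^ 3 = 3
3 ^ 3 = 0

0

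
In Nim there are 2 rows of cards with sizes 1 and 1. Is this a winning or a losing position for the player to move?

Nim-sum: 1 ^ 1 = 0.
The nim-sum is 0, so this is a P-position: the player to move is in a losing position under optimal play.

Losing position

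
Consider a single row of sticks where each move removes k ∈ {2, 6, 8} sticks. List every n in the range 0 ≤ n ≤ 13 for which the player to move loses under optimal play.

0, 1, 4, 5

Build the Grundy sequence with g(k) = mex{g(k−s) : s ∈ {2, 6, 8}, s ≤ k}:
g(0) = mex{} = 0
g(1) = mex{} = 0
g(2) = mex{0} = 1
g(3) = mex{0} = 1
g(4) = mex{1} = 0
g(5) = mex{1} = 0
g(6) = mex{0} = 1
g(7) = mex{0} = 1
g(8) = mex{0,1} = 2
g(9) = mex{0,1} = 2
g(10) = mex{0,1,2} = 3
g(11) = mex{0,1,2} = 3
g(12) = mex{0,1,3} = 2
g(13) = mex{0,1,3} = 2
The P-positions (g = 0) in 0..13 are 0, 1, 4, 5.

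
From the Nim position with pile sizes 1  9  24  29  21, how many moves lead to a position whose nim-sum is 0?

Compute the nim-sum pairwise:
1 XOR 9 = 8
8 XOR 24 = 16
16 XOR 29 = 13
13 XOR 21 = 24
The overall nim-sum is X = 24. A pile of size p has a winning move iff p XOR X < p (reduce it to p XOR X).
  1: 1 XOR 24 = 25 ≥ 1 — no move.
  9: 9 XOR 24 = 17 ≥ 9 — no move.
  24: 24 XOR 24 = 0 < 24 — winning move (to 0).
  29: 29 XOR 24 = 5 < 29 — winning move (to 5).
  21: 21 XOR 24 = 13 < 21 — winning move (to 13).
That gives 3 winning moves.

3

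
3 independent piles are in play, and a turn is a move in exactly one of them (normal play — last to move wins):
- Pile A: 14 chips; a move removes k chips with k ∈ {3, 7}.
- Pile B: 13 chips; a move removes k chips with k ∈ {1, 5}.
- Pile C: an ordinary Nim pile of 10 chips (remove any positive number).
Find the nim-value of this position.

Grundy values for pile A (subtraction set {3, 7}):
g(0) = mex{} = 0
g(1) = mex{} = 0
g(2) = mex{} = 0
g(3) = mex{0} = 1
g(4) = mex{0} = 1
g(5) = mex{0} = 1
g(6) = mex{1} = 0
g(7) = mex{0,1} = 2
g(8) = mex{0,1} = 2
g(9) = mex{0} = 1
g(10) = mex{1,2} = 0
g(11) = mex{1,2} = 0
g(12) = mex{1} = 0
g(13) = mex{0} = 1
g(14) = mex{0,2} = 1
So g(14) = 1.
Grundy values for pile B (subtraction set {1, 5}):
g(0) = mex{} = 0
g(1) = mex{0} = 1
g(2) = mex{1} = 0
g(3) = mex{0} = 1
g(4) = mex{1} = 0
g(5) = mex{0} = 1
g(6) = mex{1} = 0
g(7) = mex{0} = 1
g(8) = mex{1} = 0
g(9) = mex{0} = 1
g(10) = mex{1} = 0
g(11) = mex{0} = 1
g(12) = mex{1} = 0
g(13) = mex{0} = 1
So g(13) = 1.
Pile C is a plain Nim pile of size 10, so its Grundy value is 10.
The value of a disjunctive sum is the nim-sum of the parts.
Combined value = 1 XOR 1 XOR 10 = 10.

10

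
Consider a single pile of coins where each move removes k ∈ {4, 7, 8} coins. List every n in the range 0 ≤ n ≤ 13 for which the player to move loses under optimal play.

0, 1, 2, 3, 12, 13

Compute g(0), g(1), … for moves {4, 7, 8}:
k:     0  1  2  3  4  5  6  7  8  9 10 11 12 13
g(k):  0  0  0  0  1  1  1  1  2  2  2  2  0  0
The P-positions (g = 0) in 0..13 are 0, 1, 2, 3, 12, 13.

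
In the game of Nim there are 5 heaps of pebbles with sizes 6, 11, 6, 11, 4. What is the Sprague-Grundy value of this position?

Bitwise XOR of the heap sizes:
  0110  (6)
  1011  (11)
  0110  (6)
  1011  (11)
  0100  (4)
  ----
  0100  (4)

4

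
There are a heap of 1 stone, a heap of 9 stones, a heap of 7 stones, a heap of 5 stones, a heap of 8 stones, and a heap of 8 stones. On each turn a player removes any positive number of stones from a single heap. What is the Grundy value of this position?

Compute the nim-sum pairwise:
1 XOR 9 = 8
8 XOR 7 = 15
15 XOR 5 = 10
10 XOR 8 = 2
2 XOR 8 = 10

10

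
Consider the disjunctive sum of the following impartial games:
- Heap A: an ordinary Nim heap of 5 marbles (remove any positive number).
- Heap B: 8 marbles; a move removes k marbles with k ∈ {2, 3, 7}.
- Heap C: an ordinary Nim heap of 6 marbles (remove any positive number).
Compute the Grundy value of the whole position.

Heap A is a plain Nim heap of size 5, so its Grundy value is 5.
For heap B, compute g(0), g(1), … with moves {2, 3, 7}:
g(0) = mex{} = 0
g(1) = mex{} = 0
g(2) = mex{0} = 1
g(3) = mex{0} = 1
g(4) = mex{0,1} = 2
g(5) = mex{1} = 0
g(6) = mex{1,2} = 0
g(7) = mex{0,2} = 1
g(8) = mex{0} = 1
So g(8) = 1.
Heap C is a plain Nim heap of size 6, so its Grundy value is 6.
The value of a disjunctive sum is the nim-sum of the parts.
Combined value = 5 XOR 1 XOR 6 = 2.

2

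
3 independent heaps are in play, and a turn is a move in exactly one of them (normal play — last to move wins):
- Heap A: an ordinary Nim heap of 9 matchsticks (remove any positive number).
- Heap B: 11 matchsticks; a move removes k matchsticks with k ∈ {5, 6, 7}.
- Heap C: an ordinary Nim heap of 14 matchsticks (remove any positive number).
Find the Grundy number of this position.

5

Heap A is a plain Nim heap of size 9, so its Grundy value is 9.
For heap B, compute g(0), g(1), … with moves {5, 6, 7}:
g(0) = mex{} = 0
g(1) = mex{} = 0
g(2) = mex{} = 0
g(3) = mex{} = 0
g(4) = mex{} = 0
g(5) = mex{0} = 1
g(6) = mex{0} = 1
g(7) = mex{0} = 1
g(8) = mex{0} = 1
g(9) = mex{0} = 1
g(10) = mex{0,1} = 2
g(11) = mex{0,1} = 2
So g(11) = 2.
Heap C is a plain Nim heap of size 14, so its Grundy value is 14.
The value of a disjunctive sum is the nim-sum of the parts.
Combined value = 9 XOR 2 XOR 14 = 5.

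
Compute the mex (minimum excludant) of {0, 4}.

1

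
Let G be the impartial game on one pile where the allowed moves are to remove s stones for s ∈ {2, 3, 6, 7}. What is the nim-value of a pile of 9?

0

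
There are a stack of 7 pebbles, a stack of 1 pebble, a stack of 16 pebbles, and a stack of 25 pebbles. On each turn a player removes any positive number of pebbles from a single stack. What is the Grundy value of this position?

15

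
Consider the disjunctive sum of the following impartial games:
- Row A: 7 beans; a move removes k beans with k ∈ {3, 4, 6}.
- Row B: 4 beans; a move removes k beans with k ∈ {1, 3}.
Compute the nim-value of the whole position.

For row A, compute g(0), g(1), … with moves {3, 4, 6}:
k:     0  1  2  3  4  5  6  7
g(k):  0  0  0  1  1  1  2  2
So g(7) = 2.
Grundy values for row B (subtraction set {1, 3}):
k:     0  1  2  3  4
g(k):  0  1  0  1  0
So g(4) = 0.
The value of a disjunctive sum is the nim-sum of the parts.
Combined value = 2 XOR 0 = 2.

2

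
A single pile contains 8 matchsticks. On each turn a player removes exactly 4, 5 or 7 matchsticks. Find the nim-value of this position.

Compute g(0), g(1), … for moves {4, 5, 7}:
k:     0  1  2  3  4  5  6  7  8
g(k):  0  0  0  0  1  1  1  1  2
So g(8) = 2.

2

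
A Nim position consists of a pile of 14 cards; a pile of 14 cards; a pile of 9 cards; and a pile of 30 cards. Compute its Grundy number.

23

Compute the nim-sum pairwise:
14 ⊕ 14 = 0
0 ⊕ 9 = 9
9 ⊕ 30 = 23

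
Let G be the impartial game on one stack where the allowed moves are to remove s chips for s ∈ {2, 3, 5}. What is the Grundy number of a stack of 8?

0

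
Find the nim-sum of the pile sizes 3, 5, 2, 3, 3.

4

Write each in binary and XOR column by column:
  011  (3)
  101  (5)
  010  (2)
  011  (3)
  011  (3)
  ---
  100  (4)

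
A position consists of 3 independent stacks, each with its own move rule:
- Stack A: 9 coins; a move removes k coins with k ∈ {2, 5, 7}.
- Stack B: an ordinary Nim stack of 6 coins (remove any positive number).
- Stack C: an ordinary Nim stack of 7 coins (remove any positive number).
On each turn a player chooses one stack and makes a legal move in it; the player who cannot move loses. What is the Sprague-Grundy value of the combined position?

3

Build the Grundy sequence for stack A with g(k) = mex{g(k−s) : s ∈ {2, 5, 7}, s ≤ k}:
k:     0  1  2  3  4  5  6  7  8  9
g(k):  0  0  1  1  0  2  1  3  2  2
So g(9) = 2.
Stack B is a plain Nim stack of size 6, so its Grundy value is 6.
Stack C is a plain Nim stack of size 7, so its Grundy value is 7.
The value of a disjunctive sum is the nim-sum of the parts.
Combined value = 2 XOR 6 XOR 7 = 3.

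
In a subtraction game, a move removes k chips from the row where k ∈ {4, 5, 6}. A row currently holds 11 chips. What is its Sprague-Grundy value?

Build the Grundy sequence with g(k) = mex{g(k−s) : s ∈ {4, 5, 6}, s ≤ k}:
g(0) = mex{} = 0
g(1) = mex{} = 0
g(2) = mex{} = 0
g(3) = mex{} = 0
g(4) = mex{0} = 1
g(5) = mex{0} = 1
g(6) = mex{0} = 1
g(7) = mex{0} = 1
g(8) = mex{0,1} = 2
g(9) = mex{0,1} = 2
g(10) = mex{1} = 0
g(11) = mex{1} = 0
So g(11) = 0.

0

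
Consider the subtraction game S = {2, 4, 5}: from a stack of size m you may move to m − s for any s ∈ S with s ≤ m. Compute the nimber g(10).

1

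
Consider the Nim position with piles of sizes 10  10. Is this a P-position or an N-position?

Compute the nim-sum pairwise:
10 ⊕ 10 = 0
The nim-sum is 0, so this is a P-position: the player to move is in a losing position under optimal play.

P-position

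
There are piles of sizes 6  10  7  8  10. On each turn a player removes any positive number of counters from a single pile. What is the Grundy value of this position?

Compute the nim-sum pairwise:
6 ^ 10 = 12
12 ^ 7 = 11
11 ^ 8 = 3
3 ^ 10 = 9

9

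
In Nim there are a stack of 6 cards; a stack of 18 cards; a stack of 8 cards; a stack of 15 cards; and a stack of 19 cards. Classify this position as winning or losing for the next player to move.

Compute the nim-sum pairwise:
6 ^ 18 = 20
20 ^ 8 = 28
28 ^ 15 = 19
19 ^ 19 = 0
The nim-sum is 0, so this is a P-position: the player to move is in a losing position under optimal play.

Losing position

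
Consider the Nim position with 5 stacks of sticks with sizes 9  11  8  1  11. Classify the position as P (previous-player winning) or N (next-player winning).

P-position

Nim-sum: 9 XOR 11 XOR 8 XOR 1 XOR 11 = 0.
The nim-sum is 0, so this is a P-position: the player to move is in a losing position under optimal play.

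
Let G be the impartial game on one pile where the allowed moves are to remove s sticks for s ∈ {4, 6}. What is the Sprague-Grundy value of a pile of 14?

1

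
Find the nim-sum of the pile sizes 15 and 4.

11

Nim-sum: 15 ⊕ 4 = 11.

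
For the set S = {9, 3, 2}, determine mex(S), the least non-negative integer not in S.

0 is not in the set, so the mex is 0.

0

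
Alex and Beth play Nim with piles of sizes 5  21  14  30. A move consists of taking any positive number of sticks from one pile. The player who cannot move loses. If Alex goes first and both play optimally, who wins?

In binary:
  00101  (5)
  10101  (21)
  01110  (14)
  11110  (30)
  -----
  00000  (0)
The nim-sum is 0, so this is a P-position: the player to move is in a losing position under optimal play; Alex is about to move from it and so loses — Beth wins.

Beth wins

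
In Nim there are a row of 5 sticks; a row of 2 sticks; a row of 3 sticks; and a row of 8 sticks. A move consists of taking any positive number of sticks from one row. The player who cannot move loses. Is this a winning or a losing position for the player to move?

Nim-sum: 5 ^ 2 ^ 3 ^ 8 = 12.
The nim-sum is 12 ≠ 0, so this is an N-position: the player to move can win.

Winning position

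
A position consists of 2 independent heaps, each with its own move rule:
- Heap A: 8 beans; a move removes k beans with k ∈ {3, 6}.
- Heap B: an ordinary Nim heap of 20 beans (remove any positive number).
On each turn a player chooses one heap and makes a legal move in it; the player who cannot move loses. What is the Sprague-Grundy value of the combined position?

Grundy values for heap A (subtraction set {3, 6}):
k:     0  1  2  3  4  5  6  7  8
g(k):  0  0  0  1  1  1  2  2  2
So g(8) = 2.
Heap B is a plain Nim heap of size 20, so its Grundy value is 20.
By the Sprague-Grundy theorem, the Grundy value of a sum of independent games is the XOR of the component values.
Combined value = 2 ⊕ 20 = 22.

22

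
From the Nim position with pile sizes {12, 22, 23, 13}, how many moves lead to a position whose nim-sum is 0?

Nim-sum: 12 ^ 22 ^ 23 ^ 13 = 0.
The nim-sum is already 0, so every move leaves a nonzero nim-sum — there are no winning moves.

0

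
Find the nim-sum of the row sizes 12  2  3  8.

Nim-sum: 12 ⊕ 2 ⊕ 3 ⊕ 8 = 5.

5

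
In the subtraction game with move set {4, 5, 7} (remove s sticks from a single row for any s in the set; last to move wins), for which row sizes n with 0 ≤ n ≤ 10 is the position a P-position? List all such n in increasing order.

Build the Grundy sequence with g(k) = mex{g(k−s) : s ∈ {4, 5, 7}, s ≤ k}:
k:     0  1  2  3  4  5  6  7  8  9 10
g(k):  0  0  0  0  1  1  1  1  2  2  2
The P-positions (g = 0) in 0..10 are 0, 1, 2, 3.

0, 1, 2, 3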